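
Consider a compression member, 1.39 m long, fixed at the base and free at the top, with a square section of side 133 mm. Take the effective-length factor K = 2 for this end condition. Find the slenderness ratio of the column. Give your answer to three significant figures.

λ ≈ 72.4

I = a⁴/12 = 133⁴/12 = 2.608×10^7 mm⁴
A = 1.769×10^4 mm²;  r_min = √(I/A) = √(2.608×10^7/1.769×10^4) = 38.39 mm
L_e = K·L = 2 × 1.39 m = 2.780 m = 2780.0 mm
λ = L_e / r_min = 2780.0 / 38.39 = 72.4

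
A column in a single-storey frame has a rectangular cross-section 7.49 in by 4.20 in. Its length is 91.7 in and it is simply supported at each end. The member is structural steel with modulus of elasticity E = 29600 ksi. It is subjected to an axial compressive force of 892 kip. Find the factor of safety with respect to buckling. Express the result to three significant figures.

n ≈ 1.80

Buckling occurs about the weak axis: I_min = h·b³/12 with b = 4.20 in (the shorter side).
I_min = 7.49×4.20³/12 = 46.24 in⁴
Effective length L_e = K·L = 1 × 91.7 = 91.70 in
P_cr = π²EI / L_e² = π² × 29600×10³ × 46.24 / 91.70² = 1.607×10^6 lb
Factor of safety n = P_cr / P = 1606.6 / 892 = 1.80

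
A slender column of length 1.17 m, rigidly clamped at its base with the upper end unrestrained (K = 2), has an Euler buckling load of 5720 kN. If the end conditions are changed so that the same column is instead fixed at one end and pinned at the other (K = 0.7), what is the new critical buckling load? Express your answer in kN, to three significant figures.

P_cr ∝ 1/K², so P_cr,new = P_cr,old × (K_old/K_new)² = 5720 × (2/0.7)²
= 5720 × 8.163 = 46700 kN

P_cr ≈ 46700 kN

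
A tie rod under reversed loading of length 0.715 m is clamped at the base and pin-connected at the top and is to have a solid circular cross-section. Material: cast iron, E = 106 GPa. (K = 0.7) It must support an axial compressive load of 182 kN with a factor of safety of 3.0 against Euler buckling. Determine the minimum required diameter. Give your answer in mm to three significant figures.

d ≈ 40.4 mm

Required P_cr = n·P = 3.0 × 182 = 546.0 kN
L_e = K·L = 0.7 × 0.715 = 0.5005 m
Required I = P_cr·L_e²/(π²E) = 5.460×10^5 × 0.5005² / (π² × 1.06×10^11) = 1.307×10^-7 m⁴
I_req = 1.307×10^5 mm⁴
Solid circle: I = πd⁴/64  ⇒  d = (64I/π)^(1/4) = (64×1.307×10^5/π)^(1/4) = 40.4 mm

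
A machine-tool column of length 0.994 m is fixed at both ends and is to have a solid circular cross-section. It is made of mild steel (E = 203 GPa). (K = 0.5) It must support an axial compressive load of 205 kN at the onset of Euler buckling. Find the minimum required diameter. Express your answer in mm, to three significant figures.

d ≈ 26.8 mm

L_e = K·L = 0.5 × 0.994 = 0.4970 m
Required I = P_cr·L_e²/(π²E) = 2.050×10^5 × 0.4970² / (π² × 2.03×10^11) = 2.527×10^-8 m⁴
I_req = 2.527×10^4 mm⁴
Solid circle: I = πd⁴/64  ⇒  d = (64I/π)^(1/4) = (64×2.527×10^4/π)^(1/4) = 26.8 mm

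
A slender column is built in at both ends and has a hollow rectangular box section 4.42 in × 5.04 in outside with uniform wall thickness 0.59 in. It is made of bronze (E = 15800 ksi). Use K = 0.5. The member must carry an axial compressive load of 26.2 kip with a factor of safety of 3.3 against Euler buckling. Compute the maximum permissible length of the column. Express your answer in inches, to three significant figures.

L_max ≈ 427 in

Inner dimensions: h_i = 5.04 − 2×0.59 = 3.860 in, b_i = 4.42 − 2×0.59 = 3.240 in
Weak-axis I_min = (h_o·b_o³ − h_i·b_i³)/12 with b_o = 4.42, b_i = 3.240 in (shorter outer/inner sides).
I_min = (5.04×4.42³ − 3.860×3.240³)/12 = 25.33 in⁴
Required critical load P_cr = n·P = 3.3 × 26.2 = 86.46 kip = 8.646×10^4 lb
From P_cr = π²EI/(K·L)²:  L = (1/K)·√(π²EI/P_cr) = (1/0.5)·√(π²×1.58×10^7×25.33/8.646×10^4)
L = 427 in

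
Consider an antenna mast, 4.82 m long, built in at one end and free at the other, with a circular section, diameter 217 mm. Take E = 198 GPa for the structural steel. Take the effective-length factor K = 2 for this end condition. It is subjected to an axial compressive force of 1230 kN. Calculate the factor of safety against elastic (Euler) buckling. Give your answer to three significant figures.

I = πd⁴/64 = π×217⁴/64 = 1.088×10^8 mm⁴
I = 1.088×10^8 mm⁴ = 1.088×10^-4 m⁴
Effective length L_e = K·L = 2 × 4.82 = 9.640 m
P_cr = π²EI / L_e² = π² × 198×10⁹ × 1.088×10^-4 / 9.640² = 2.289×10^6 N
Factor of safety n = P_cr / P = 2288.9 / 1230 = 1.86

n ≈ 1.86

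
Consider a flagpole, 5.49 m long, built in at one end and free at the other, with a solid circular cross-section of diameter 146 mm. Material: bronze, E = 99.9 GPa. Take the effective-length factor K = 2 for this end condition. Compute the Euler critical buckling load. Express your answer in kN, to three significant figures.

I = πd⁴/64 = π×146⁴/64 = 2.230×10^7 mm⁴
I = 2.230×10^7 mm⁴ = 2.230×10^-5 m⁴
Effective length L_e = K·L = 2 × 5.49 = 10.98 m
P_cr = π²EI / L_e² = π² × 99.9×10⁹ × 2.230×10^-5 / 10.98² = 1.824×10^5 N

P_cr ≈ 182 kN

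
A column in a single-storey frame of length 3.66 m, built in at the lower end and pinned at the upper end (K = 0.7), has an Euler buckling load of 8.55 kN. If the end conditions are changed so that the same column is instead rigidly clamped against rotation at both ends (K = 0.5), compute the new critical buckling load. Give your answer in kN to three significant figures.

P_cr ∝ 1/K², so P_cr,new = P_cr,old × (K_old/K_new)² = 8.55 × (0.7/0.5)²
= 8.55 × 1.960 = 16.8 kN

P_cr ≈ 16.8 kN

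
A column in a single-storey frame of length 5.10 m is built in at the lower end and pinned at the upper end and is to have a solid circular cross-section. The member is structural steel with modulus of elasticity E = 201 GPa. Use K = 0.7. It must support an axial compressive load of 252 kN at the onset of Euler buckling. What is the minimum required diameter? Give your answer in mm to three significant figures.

L_e = K·L = 0.7 × 5.10 = 3.570 m
Required I = P_cr·L_e²/(π²E) = 2.520×10^5 × 3.570² / (π² × 2.01×10^11) = 1.619×10^-6 m⁴
I_req = 1.619×10^6 mm⁴
Solid circle: I = πd⁴/64  ⇒  d = (64I/π)^(1/4) = (64×1.619×10^6/π)^(1/4) = 75.8 mm

d ≈ 75.8 mm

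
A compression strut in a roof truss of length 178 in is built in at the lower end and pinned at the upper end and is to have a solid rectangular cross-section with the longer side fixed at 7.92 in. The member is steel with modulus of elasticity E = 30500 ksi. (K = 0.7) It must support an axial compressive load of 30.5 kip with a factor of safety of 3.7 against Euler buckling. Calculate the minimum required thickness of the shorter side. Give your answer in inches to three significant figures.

b ≈ 2.07 in

Required P_cr = n·P = 3.7 × 30.5 = 112.8 kip
L_e = K·L = 0.7 × 178 = 124.6 in
Required I = P_cr·L_e²/(π²E) = 1.129×10^5 × 124.6² / (π² × 3.05×10^7) = 5.820 in⁴
Rectangle, weak axis: I_min = h·b³/12 with h = 7.92 in fixed  ⇒  b = (12I/h)^(1/3) = 2.07 in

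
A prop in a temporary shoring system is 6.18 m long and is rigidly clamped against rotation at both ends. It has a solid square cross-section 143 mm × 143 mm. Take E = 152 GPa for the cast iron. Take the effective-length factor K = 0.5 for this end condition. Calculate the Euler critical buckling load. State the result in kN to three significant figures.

I = a⁴/12 = 143⁴/12 = 3.485×10^7 mm⁴
I = 3.485×10^7 mm⁴ = 3.485×10^-5 m⁴
Effective length L_e = K·L = 0.5 × 6.18 = 3.090 m
P_cr = π²EI / L_e² = π² × 152×10⁹ × 3.485×10^-5 / 3.090² = 5.475×10^6 N

P_cr ≈ 5480 kN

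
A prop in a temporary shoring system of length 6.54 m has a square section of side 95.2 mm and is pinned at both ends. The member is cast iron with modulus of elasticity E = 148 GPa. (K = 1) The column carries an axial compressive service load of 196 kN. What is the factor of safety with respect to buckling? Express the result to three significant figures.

n ≈ 1.19

I = a⁴/12 = 95.2⁴/12 = 6.845×10^6 mm⁴
I = 6.845×10^6 mm⁴ = 6.845×10^-6 m⁴
Effective length L_e = K·L = 1 × 6.54 = 6.540 m
P_cr = π²EI / L_e² = π² × 148×10⁹ × 6.845×10^-6 / 6.540² = 2.338×10^5 N
Factor of safety n = P_cr / P = 233.76 / 196 = 1.19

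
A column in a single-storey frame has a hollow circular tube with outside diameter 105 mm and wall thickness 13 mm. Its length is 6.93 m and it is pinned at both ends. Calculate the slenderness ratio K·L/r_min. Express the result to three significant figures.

Inner diameter d_i = 105 − 2×13 = 79.00 mm
I = π(d_o⁴ − d_i⁴)/64 = π(105⁴ − 79.00⁴)/64 = 4.055×10^6 mm⁴
A = 3.757×10^3 mm²;  r_min = √(I/A) = √(4.055×10^6/3.757×10^3) = 32.85 mm
L_e = K·L = 1 × 6.93 m = 6.930 m = 6930.0 mm
λ = L_e / r_min = 6930.0 / 32.85 = 211

λ ≈ 211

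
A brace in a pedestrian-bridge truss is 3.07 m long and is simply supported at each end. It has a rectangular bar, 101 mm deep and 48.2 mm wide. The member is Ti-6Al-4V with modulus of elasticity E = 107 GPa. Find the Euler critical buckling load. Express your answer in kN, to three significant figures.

Buckling occurs about the weak axis: I_min = h·b³/12 with b = 48.2 mm (the shorter side).
I_min = 101×48.2³/12 = 9.425×10^5 mm⁴
I = 9.425×10^5 mm⁴ = 9.425×10^-7 m⁴
Effective length L_e = K·L = 1 × 3.07 = 3.070 m
P_cr = π²EI / L_e² = π² × 107×10⁹ × 9.425×10^-7 / 3.070² = 1.056×10^5 N

P_cr ≈ 106 kN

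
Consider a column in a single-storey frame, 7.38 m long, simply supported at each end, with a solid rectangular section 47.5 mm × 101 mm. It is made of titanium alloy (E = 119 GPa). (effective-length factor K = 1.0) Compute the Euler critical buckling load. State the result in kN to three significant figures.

Buckling occurs about the weak axis: I_min = h·b³/12 with b = 47.5 mm (the shorter side).
I_min = 101×47.5³/12 = 9.020×10^5 mm⁴
I = 9.020×10^5 mm⁴ = 9.020×10^-7 m⁴
Effective length L_e = K·L = 1 × 7.38 = 7.380 m
P_cr = π²EI / L_e² = π² × 119×10⁹ × 9.020×10^-7 / 7.380² = 1.945×10^4 N

P_cr ≈ 19.5 kN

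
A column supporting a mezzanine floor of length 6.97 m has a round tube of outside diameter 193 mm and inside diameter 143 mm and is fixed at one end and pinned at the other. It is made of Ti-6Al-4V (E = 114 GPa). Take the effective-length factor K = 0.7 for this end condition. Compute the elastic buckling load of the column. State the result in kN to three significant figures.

P_cr ≈ 2250 kN

d_o = 193 mm, d_i = 143 mm
I = π(d_o⁴ − d_i⁴)/64 = π(193⁴ − 143.0⁴)/64 = 4.758×10^7 mm⁴
I = 4.758×10^7 mm⁴ = 4.758×10^-5 m⁴
Effective length L_e = K·L = 0.7 × 6.97 = 4.879 m
P_cr = π²EI / L_e² = π² × 114×10⁹ × 4.758×10^-5 / 4.879² = 2.249×10^6 N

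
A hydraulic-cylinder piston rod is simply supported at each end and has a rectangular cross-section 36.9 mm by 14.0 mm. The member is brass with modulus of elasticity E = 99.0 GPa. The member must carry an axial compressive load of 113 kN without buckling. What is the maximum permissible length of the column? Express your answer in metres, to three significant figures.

Buckling occurs about the weak axis: I_min = h·b³/12 with b = 14.0 mm (the shorter side).
I_min = 36.9×14.0³/12 = 8.438×10^3 mm⁴
I = 8.438×10^-9 m⁴
At the buckling limit P_cr = P = 1.130×10^5 N
From P_cr = π²EI/(K·L)²:  L = (1/K)·√(π²EI/P_cr) = (1/1)·√(π²×9.90×10^10×8.438×10^-9/1.130×10^5)
L = 0.270 m

L_max ≈ 0.270 m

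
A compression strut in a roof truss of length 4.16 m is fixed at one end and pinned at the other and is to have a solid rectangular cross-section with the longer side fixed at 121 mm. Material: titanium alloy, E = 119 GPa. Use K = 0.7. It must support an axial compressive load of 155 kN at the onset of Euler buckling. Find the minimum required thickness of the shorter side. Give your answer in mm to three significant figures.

L_e = K·L = 0.7 × 4.16 = 2.912 m
Required I = P_cr·L_e²/(π²E) = 1.550×10^5 × 2.912² / (π² × 1.19×10^11) = 1.119×10^-6 m⁴
I_req = 1.119×10^6 mm⁴
Rectangle, weak axis: I_min = h·b³/12 with h = 121 mm fixed  ⇒  b = (12I/h)^(1/3) = 48.1 mm

b ≈ 48.1 mm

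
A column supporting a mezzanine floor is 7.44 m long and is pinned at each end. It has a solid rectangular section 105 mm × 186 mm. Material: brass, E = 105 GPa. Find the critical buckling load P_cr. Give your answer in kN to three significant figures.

Buckling occurs about the weak axis: I_min = h·b³/12 with b = 105 mm (the shorter side).
I_min = 186×105³/12 = 1.794×10^7 mm⁴
I = 1.794×10^7 mm⁴ = 1.794×10^-5 m⁴
Effective length L_e = K·L = 1 × 7.44 = 7.440 m
P_cr = π²EI / L_e² = π² × 105×10⁹ × 1.794×10^-5 / 7.440² = 3.359×10^5 N

P_cr ≈ 336 kN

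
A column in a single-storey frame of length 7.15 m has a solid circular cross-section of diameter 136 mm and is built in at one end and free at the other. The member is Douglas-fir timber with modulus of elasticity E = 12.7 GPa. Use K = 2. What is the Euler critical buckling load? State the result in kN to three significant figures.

P_cr ≈ 10.3 kN

I = πd⁴/64 = π×136⁴/64 = 1.679×10^7 mm⁴
I = 1.679×10^7 mm⁴ = 1.679×10^-5 m⁴
Effective length L_e = K·L = 2 × 7.15 = 14.30 m
P_cr = π²EI / L_e² = π² × 12.7×10⁹ × 1.679×10^-5 / 14.30² = 1.029×10^4 N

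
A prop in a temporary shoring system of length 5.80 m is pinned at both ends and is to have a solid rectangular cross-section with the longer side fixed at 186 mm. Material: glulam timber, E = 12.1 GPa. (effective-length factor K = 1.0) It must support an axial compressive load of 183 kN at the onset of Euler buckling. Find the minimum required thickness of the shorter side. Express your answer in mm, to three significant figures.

L_e = K·L = 1 × 5.80 = 5.800 m
Required I = P_cr·L_e²/(π²E) = 1.830×10^5 × 5.800² / (π² × 1.21×10^10) = 5.155×10^-5 m⁴
I_req = 5.155×10^7 mm⁴
Rectangle, weak axis: I_min = h·b³/12 with h = 186 mm fixed  ⇒  b = (12I/h)^(1/3) = 149 mm

b ≈ 149 mm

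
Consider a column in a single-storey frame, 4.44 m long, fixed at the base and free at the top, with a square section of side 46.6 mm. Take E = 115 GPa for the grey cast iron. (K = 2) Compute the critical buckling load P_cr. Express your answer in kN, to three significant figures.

I = a⁴/12 = 46.6⁴/12 = 3.930×10^5 mm⁴
I = 3.930×10^5 mm⁴ = 3.930×10^-7 m⁴
Effective length L_e = K·L = 2 × 4.44 = 8.880 m
P_cr = π²EI / L_e² = π² × 115×10⁹ × 3.930×10^-7 / 8.880² = 5.656×10^3 N

P_cr ≈ 5.66 kN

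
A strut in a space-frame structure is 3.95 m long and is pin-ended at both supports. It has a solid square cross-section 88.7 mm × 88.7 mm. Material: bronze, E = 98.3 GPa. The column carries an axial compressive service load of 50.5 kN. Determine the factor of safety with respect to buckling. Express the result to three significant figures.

I = a⁴/12 = 88.7⁴/12 = 5.158×10^6 mm⁴
I = 5.158×10^6 mm⁴ = 5.158×10^-6 m⁴
Effective length L_e = K·L = 1 × 3.95 = 3.950 m
P_cr = π²EI / L_e² = π² × 98.3×10⁹ × 5.158×10^-6 / 3.950² = 3.208×10^5 N
Factor of safety n = P_cr / P = 320.75 / 50.5 = 6.35

n ≈ 6.35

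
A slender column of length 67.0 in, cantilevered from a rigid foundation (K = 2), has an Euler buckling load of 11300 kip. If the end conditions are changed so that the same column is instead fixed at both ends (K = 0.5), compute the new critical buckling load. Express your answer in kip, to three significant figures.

P_cr ∝ 1/K², so P_cr,new = P_cr,old × (K_old/K_new)² = 11300 × (2/0.5)²
= 11300 × 16.00 = 181000 kip

P_cr ≈ 181000 kip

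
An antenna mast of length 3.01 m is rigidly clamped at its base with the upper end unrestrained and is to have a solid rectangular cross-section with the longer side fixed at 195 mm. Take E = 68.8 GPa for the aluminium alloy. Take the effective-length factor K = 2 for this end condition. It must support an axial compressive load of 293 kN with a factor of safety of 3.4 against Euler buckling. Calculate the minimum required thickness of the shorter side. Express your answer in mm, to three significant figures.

b ≈ 148 mm

Required P_cr = n·P = 3.4 × 293 = 996.2 kN
L_e = K·L = 2 × 3.01 = 6.020 m
Required I = P_cr·L_e²/(π²E) = 9.962×10^5 × 6.020² / (π² × 6.88×10^10) = 5.317×10^-5 m⁴
I_req = 5.317×10^7 mm⁴
Rectangle, weak axis: I_min = h·b³/12 with h = 195 mm fixed  ⇒  b = (12I/h)^(1/3) = 148 mm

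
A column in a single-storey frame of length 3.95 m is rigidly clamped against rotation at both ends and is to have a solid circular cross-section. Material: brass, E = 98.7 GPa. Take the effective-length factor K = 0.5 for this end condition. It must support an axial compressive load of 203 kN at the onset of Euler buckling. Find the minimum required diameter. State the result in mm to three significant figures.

d ≈ 63.8 mm

L_e = K·L = 0.5 × 3.95 = 1.975 m
Required I = P_cr·L_e²/(π²E) = 2.030×10^5 × 1.975² / (π² × 9.87×10^10) = 8.129×10^-7 m⁴
I_req = 8.129×10^5 mm⁴
Solid circle: I = πd⁴/64  ⇒  d = (64I/π)^(1/4) = (64×8.129×10^5/π)^(1/4) = 63.8 mm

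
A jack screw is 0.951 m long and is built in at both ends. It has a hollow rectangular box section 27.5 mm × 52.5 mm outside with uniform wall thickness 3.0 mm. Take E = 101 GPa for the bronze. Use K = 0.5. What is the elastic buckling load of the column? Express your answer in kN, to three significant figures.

Inner dimensions: h_i = 52.5 − 2×3.0 = 46.50 mm, b_i = 27.5 − 2×3.0 = 21.50 mm
Weak-axis I_min = (h_o·b_o³ − h_i·b_i³)/12 with b_o = 27.5, b_i = 21.50 mm (shorter outer/inner sides).
I_min = (52.5×27.5³ − 46.50×21.50³)/12 = 5.248×10^4 mm⁴
I = 5.248×10^4 mm⁴ = 5.248×10^-8 m⁴
Effective length L_e = K·L = 0.5 × 0.951 = 0.4755 m
P_cr = π²EI / L_e² = π² × 101×10⁹ × 5.248×10^-8 / 0.4755² = 2.314×10^5 N

P_cr ≈ 231 kN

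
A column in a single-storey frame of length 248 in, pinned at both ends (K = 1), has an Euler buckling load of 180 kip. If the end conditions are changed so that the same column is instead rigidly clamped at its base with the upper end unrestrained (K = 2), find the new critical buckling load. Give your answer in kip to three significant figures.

P_cr ∝ 1/K², so P_cr,new = P_cr,old × (K_old/K_new)² = 180 × (1/2)²
= 180 × 0.2500 = 45.0 kip

P_cr ≈ 45.0 kip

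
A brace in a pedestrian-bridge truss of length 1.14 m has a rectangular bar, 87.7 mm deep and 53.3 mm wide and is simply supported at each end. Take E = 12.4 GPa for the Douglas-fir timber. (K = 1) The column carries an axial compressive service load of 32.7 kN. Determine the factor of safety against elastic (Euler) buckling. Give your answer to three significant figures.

n ≈ 3.19

Buckling occurs about the weak axis: I_min = h·b³/12 with b = 53.3 mm (the shorter side).
I_min = 87.7×53.3³/12 = 1.107×10^6 mm⁴
I = 1.107×10^6 mm⁴ = 1.107×10^-6 m⁴
Effective length L_e = K·L = 1 × 1.14 = 1.140 m
P_cr = π²EI / L_e² = π² × 12.4×10⁹ × 1.107×10^-6 / 1.140² = 1.042×10^5 N
Factor of safety n = P_cr / P = 104.21 / 32.7 = 3.19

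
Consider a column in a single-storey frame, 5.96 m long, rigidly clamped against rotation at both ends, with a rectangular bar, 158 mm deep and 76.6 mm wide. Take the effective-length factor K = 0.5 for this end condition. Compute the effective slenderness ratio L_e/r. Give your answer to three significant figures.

λ ≈ 135

Buckling occurs about the weak axis: I_min = h·b³/12 with b = 76.6 mm (the shorter side).
I_min = 158×76.6³/12 = 5.918×10^6 mm⁴
A = 1.210×10^4 mm²;  r_min = √(I/A) = √(5.918×10^6/1.210×10^4) = 22.11 mm
L_e = K·L = 0.5 × 5.96 m = 2.980 m = 2980.0 mm
λ = L_e / r_min = 2980.0 / 22.11 = 135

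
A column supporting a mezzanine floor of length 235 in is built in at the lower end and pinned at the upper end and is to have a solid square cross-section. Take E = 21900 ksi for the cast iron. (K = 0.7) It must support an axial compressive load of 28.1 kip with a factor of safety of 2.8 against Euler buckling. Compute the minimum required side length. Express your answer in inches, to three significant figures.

a ≈ 3.30 in

Required P_cr = n·P = 2.8 × 28.1 = 78.68 kip
L_e = K·L = 0.7 × 235 = 164.5 in
Required I = P_cr·L_e²/(π²E) = 7.868×10^4 × 164.5² / (π² × 2.19×10^7) = 9.850 in⁴
Solid square: I = a⁴/12  ⇒  a = (12I)^(1/4) = (12×9.850)^(1/4) = 3.30 in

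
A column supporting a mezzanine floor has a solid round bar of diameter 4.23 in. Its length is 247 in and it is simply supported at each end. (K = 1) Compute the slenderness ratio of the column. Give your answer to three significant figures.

I = πd⁴/64 = π×4.23⁴/64 = 15.72 in⁴
A = 14.05 in²;  r_min = √(I/A) = √(15.72/14.05) = 1.058 in
L_e = K·L = 1 × 247 = 247.0 in
λ = L_e / r_min = 247.00 / 1.058 = 234

λ ≈ 234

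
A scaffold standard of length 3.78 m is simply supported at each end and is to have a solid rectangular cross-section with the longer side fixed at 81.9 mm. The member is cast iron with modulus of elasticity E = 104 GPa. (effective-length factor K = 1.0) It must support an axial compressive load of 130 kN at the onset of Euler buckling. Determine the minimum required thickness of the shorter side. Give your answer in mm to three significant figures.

b ≈ 64.2 mm

L_e = K·L = 1 × 3.78 = 3.780 m
Required I = P_cr·L_e²/(π²E) = 1.300×10^5 × 3.780² / (π² × 1.04×10^11) = 1.810×10^-6 m⁴
I_req = 1.810×10^6 mm⁴
Rectangle, weak axis: I_min = h·b³/12 with h = 81.9 mm fixed  ⇒  b = (12I/h)^(1/3) = 64.2 mm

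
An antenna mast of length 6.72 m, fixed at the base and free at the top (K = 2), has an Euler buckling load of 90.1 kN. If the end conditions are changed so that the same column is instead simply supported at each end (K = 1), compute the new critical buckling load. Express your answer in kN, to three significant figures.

P_cr ∝ 1/K², so P_cr,new = P_cr,old × (K_old/K_new)² = 90.1 × (2/1)²
= 90.1 × 4.000 = 360 kN

P_cr ≈ 360 kN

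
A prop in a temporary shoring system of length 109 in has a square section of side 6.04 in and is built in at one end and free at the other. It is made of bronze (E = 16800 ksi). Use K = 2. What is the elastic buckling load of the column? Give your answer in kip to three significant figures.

I = a⁴/12 = 6.04⁴/12 = 110.9 in⁴
Effective length L_e = K·L = 2 × 109 = 218.0 in
P_cr = π²EI / L_e² = π² × 16800×10³ × 110.9 / 218.0² = 3.870×10^5 lb

P_cr ≈ 387 kip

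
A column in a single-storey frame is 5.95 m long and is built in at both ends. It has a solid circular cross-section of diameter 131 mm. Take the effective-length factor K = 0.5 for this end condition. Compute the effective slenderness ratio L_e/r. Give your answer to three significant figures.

λ ≈ 90.8

For a solid circle r = d/4 = 131/4 = 32.75 mm
L_e = K·L = 0.5 × 5.95 m = 2.975 m = 2975.0 mm
λ = L_e / r_min = 2975.0 / 32.75 = 90.8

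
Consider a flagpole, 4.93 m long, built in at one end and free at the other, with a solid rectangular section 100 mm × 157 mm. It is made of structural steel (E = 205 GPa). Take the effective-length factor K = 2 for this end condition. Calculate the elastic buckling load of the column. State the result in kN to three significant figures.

Buckling occurs about the weak axis: I_min = h·b³/12 with b = 100 mm (the shorter side).
I_min = 157×100³/12 = 1.308×10^7 mm⁴
I = 1.308×10^7 mm⁴ = 1.308×10^-5 m⁴
Effective length L_e = K·L = 2 × 4.93 = 9.860 m
P_cr = π²EI / L_e² = π² × 205×10⁹ × 1.308×10^-5 / 9.860² = 2.723×10^5 N

P_cr ≈ 272 kN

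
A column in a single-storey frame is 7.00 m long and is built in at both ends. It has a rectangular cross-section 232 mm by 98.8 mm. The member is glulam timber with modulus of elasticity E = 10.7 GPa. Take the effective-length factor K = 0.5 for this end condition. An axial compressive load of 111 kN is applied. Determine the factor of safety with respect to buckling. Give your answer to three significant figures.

Buckling occurs about the weak axis: I_min = h·b³/12 with b = 98.8 mm (the shorter side).
I_min = 232×98.8³/12 = 1.865×10^7 mm⁴
I = 1.865×10^7 mm⁴ = 1.865×10^-5 m⁴
Effective length L_e = K·L = 0.5 × 7.00 = 3.500 m
P_cr = π²EI / L_e² = π² × 10.7×10⁹ × 1.865×10^-5 / 3.500² = 1.607×10^5 N
Factor of safety n = P_cr / P = 160.74 / 111 = 1.45

n ≈ 1.45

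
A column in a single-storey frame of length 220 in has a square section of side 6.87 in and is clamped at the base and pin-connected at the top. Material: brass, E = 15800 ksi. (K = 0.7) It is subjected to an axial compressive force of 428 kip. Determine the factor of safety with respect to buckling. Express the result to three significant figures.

n ≈ 2.85

I = a⁴/12 = 6.87⁴/12 = 185.6 in⁴
Effective length L_e = K·L = 0.7 × 220 = 154.0 in
P_cr = π²EI / L_e² = π² × 15800×10³ × 185.6 / 154.0² = 1.221×10^6 lb
Factor of safety n = P_cr / P = 1220.6 / 428 = 2.85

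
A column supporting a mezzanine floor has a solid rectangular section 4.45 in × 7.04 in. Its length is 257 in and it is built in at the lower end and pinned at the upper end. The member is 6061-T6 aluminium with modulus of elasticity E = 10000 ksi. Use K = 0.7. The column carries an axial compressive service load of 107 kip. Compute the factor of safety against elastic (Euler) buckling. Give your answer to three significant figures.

Buckling occurs about the weak axis: I_min = h·b³/12 with b = 4.45 in (the shorter side).
I_min = 7.04×4.45³/12 = 51.70 in⁴
Effective length L_e = K·L = 0.7 × 257 = 179.9 in
P_cr = π²EI / L_e² = π² × 10000×10³ × 51.70 / 179.9² = 1.577×10^5 lb
Factor of safety n = P_cr / P = 157.66 / 107 = 1.47

n ≈ 1.47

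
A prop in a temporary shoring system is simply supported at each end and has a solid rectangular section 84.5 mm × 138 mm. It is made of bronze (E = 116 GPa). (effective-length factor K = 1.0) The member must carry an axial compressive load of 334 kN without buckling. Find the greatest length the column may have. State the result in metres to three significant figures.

L_max ≈ 4.88 m

Buckling occurs about the weak axis: I_min = h·b³/12 with b = 84.5 mm (the shorter side).
I_min = 138×84.5³/12 = 6.939×10^6 mm⁴
I = 6.939×10^-6 m⁴
At the buckling limit P_cr = P = 3.340×10^5 N
From P_cr = π²EI/(K·L)²:  L = (1/K)·√(π²EI/P_cr) = (1/1)·√(π²×1.16×10^11×6.939×10^-6/3.340×10^5)
L = 4.88 m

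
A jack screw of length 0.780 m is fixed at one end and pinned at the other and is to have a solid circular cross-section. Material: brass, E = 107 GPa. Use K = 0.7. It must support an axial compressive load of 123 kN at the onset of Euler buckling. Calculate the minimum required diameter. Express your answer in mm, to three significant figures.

L_e = K·L = 0.7 × 0.780 = 0.5460 m
Required I = P_cr·L_e²/(π²E) = 1.230×10^5 × 0.5460² / (π² × 1.07×10^11) = 3.472×10^-8 m⁴
I_req = 3.472×10^4 mm⁴
Solid circle: I = πd⁴/64  ⇒  d = (64I/π)^(1/4) = (64×3.472×10^4/π)^(1/4) = 29.0 mm

d ≈ 29.0 mm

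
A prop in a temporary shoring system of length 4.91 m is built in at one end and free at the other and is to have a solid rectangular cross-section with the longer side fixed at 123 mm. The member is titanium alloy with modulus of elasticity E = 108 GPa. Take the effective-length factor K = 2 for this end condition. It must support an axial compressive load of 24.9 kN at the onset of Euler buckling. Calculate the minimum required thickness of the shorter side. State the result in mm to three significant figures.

b ≈ 60.3 mm

L_e = K·L = 2 × 4.91 = 9.820 m
Required I = P_cr·L_e²/(π²E) = 2.490×10^4 × 9.820² / (π² × 1.08×10^11) = 2.253×10^-6 m⁴
I_req = 2.253×10^6 mm⁴
Rectangle, weak axis: I_min = h·b³/12 with h = 123 mm fixed  ⇒  b = (12I/h)^(1/3) = 60.3 mm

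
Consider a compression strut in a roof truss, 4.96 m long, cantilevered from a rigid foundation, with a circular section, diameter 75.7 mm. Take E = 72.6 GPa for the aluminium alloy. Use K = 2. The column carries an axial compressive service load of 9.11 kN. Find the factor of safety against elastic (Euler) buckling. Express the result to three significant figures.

n ≈ 1.29

I = πd⁴/64 = π×75.7⁴/64 = 1.612×10^6 mm⁴
I = 1.612×10^6 mm⁴ = 1.612×10^-6 m⁴
Effective length L_e = K·L = 2 × 4.96 = 9.920 m
P_cr = π²EI / L_e² = π² × 72.6×10⁹ × 1.612×10^-6 / 9.920² = 1.174×10^4 N
Factor of safety n = P_cr / P = 11.737 / 9.11 = 1.29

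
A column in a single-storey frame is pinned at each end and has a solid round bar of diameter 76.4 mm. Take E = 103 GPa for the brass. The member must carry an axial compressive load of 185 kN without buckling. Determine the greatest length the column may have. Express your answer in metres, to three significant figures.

L_max ≈ 3.03 m

I = πd⁴/64 = π×76.4⁴/64 = 1.672×10^6 mm⁴
I = 1.672×10^-6 m⁴
At the buckling limit P_cr = P = 1.850×10^5 N
From P_cr = π²EI/(K·L)²:  L = (1/K)·√(π²EI/P_cr) = (1/1)·√(π²×1.03×10^11×1.672×10^-6/1.850×10^5)
L = 3.03 m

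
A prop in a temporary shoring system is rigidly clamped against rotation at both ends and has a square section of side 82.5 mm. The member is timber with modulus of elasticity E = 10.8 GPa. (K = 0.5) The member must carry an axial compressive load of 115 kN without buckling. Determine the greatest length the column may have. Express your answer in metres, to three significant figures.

L_max ≈ 3.78 m

I = a⁴/12 = 82.5⁴/12 = 3.860×10^6 mm⁴
I = 3.860×10^-6 m⁴
At the buckling limit P_cr = P = 1.150×10^5 N
From P_cr = π²EI/(K·L)²:  L = (1/K)·√(π²EI/P_cr) = (1/0.5)·√(π²×1.08×10^10×3.860×10^-6/1.150×10^5)
L = 3.78 m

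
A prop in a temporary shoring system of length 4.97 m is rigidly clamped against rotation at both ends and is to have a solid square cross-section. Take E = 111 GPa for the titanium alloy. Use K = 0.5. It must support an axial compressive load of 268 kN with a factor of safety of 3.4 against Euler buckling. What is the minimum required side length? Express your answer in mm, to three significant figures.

Required P_cr = n·P = 3.4 × 268 = 911.2 kN
L_e = K·L = 0.5 × 4.97 = 2.485 m
Required I = P_cr·L_e²/(π²E) = 9.112×10^5 × 2.485² / (π² × 1.11×10^11) = 5.136×10^-6 m⁴
I_req = 5.136×10^6 mm⁴
Solid square: I = a⁴/12  ⇒  a = (12I)^(1/4) = (12×5.136×10^6)^(1/4) = 88.6 mm

a ≈ 88.6 mm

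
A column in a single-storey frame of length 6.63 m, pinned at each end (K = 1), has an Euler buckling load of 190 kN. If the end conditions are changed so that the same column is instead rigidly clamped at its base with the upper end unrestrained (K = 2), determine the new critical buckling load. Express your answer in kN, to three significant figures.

P_cr ≈ 47.5 kN

P_cr ∝ 1/K², so P_cr,new = P_cr,old × (K_old/K_new)² = 190 × (1/2)²
= 190 × 0.2500 = 47.5 kN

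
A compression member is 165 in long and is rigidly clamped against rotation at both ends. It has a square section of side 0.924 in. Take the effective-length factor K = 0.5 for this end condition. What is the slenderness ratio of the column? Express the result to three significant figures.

λ ≈ 309

I = a⁴/12 = 0.924⁴/12 = 6.074×10^-2 in⁴
A = 0.8538 in²;  r_min = √(I/A) = √(6.074×10^-2/0.8538) = 0.2667 in
L_e = K·L = 0.5 × 165 = 82.50 in
λ = L_e / r_min = 82.500 / 0.2667 = 309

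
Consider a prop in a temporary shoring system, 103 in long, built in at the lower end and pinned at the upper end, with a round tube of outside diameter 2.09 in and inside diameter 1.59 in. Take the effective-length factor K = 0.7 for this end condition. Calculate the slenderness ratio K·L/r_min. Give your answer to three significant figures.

λ ≈ 110

d_o = 2.09 in, d_i = 1.59 in
I = π(d_o⁴ − d_i⁴)/64 = π(2.09⁴ − 1.590⁴)/64 = 0.6229 in⁴
A = 1.445 in²;  r_min = √(I/A) = √(0.6229/1.445) = 0.6565 in
L_e = K·L = 0.7 × 103 = 72.10 in
λ = L_e / r_min = 72.100 / 0.6565 = 110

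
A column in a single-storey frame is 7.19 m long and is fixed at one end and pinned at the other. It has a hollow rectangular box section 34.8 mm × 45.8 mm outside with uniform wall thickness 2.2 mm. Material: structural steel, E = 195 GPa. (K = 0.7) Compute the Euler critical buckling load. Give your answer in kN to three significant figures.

Inner dimensions: h_i = 45.8 − 2×2.2 = 41.40 mm, b_i = 34.8 − 2×2.2 = 30.40 mm
Weak-axis I_min = (h_o·b_o³ − h_i·b_i³)/12 with b_o = 34.8, b_i = 30.40 mm (shorter outer/inner sides).
I_min = (45.8×34.8³ − 41.40×30.40³)/12 = 6.392×10^4 mm⁴
I = 6.392×10^4 mm⁴ = 6.392×10^-8 m⁴
Effective length L_e = K·L = 0.7 × 7.19 = 5.033 m
P_cr = π²EI / L_e² = π² × 195×10⁹ × 6.392×10^-8 / 5.033² = 4.857×10^3 N

P_cr ≈ 4.86 kN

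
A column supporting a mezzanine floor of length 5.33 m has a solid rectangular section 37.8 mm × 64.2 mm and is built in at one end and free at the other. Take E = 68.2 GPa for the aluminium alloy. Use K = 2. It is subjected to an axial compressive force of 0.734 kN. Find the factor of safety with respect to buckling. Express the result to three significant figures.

n ≈ 2.33

Buckling occurs about the weak axis: I_min = h·b³/12 with b = 37.8 mm (the shorter side).
I_min = 64.2×37.8³/12 = 2.890×10^5 mm⁴
I = 2.890×10^5 mm⁴ = 2.890×10^-7 m⁴
Effective length L_e = K·L = 2 × 5.33 = 10.66 m
P_cr = π²EI / L_e² = π² × 68.2×10⁹ × 2.890×10^-7 / 10.66² = 1.712×10^3 N
Factor of safety n = P_cr / P = 1.7116 / 0.734 = 2.33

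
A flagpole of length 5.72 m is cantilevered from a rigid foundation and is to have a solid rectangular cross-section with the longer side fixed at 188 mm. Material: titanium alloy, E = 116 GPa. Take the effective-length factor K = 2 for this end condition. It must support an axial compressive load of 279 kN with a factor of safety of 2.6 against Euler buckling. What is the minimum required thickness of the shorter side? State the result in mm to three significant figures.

b ≈ 174 mm

Required P_cr = n·P = 2.6 × 279 = 725.4 kN
L_e = K·L = 2 × 5.72 = 11.44 m
Required I = P_cr·L_e²/(π²E) = 7.254×10^5 × 11.44² / (π² × 1.16×10^11) = 8.292×10^-5 m⁴
I_req = 8.292×10^7 mm⁴
Rectangle, weak axis: I_min = h·b³/12 with h = 188 mm fixed  ⇒  b = (12I/h)^(1/3) = 174 mm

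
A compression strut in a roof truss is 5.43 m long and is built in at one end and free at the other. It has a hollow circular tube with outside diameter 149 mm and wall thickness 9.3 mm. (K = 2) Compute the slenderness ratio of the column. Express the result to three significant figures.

Inner diameter d_i = 149 − 2×9.3 = 130.4 mm
I = π(d_o⁴ − d_i⁴)/64 = π(149⁴ − 130.4⁴)/64 = 1.000×10^7 mm⁴
A = 4.082×10^3 mm²;  r_min = √(I/A) = √(1.000×10^7/4.082×10^3) = 49.50 mm
L_e = K·L = 2 × 5.43 m = 10.86 m = 10860 mm
λ = L_e / r_min = 10860 / 49.50 = 219

λ ≈ 219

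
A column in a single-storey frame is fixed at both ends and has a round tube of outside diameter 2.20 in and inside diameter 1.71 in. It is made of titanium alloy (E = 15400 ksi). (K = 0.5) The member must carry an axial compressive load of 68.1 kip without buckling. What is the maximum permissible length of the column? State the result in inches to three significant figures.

L_max ≈ 80.7 in

d_o = 2.20 in, d_i = 1.71 in
I = π(d_o⁴ − d_i⁴)/64 = π(2.20⁴ − 1.710⁴)/64 = 0.7302 in⁴
At the buckling limit P_cr = P = 6.810×10^4 lb
From P_cr = π²EI/(K·L)²:  L = (1/K)·√(π²EI/P_cr) = (1/0.5)·√(π²×1.54×10^7×0.7302/6.810×10^4)
L = 80.7 in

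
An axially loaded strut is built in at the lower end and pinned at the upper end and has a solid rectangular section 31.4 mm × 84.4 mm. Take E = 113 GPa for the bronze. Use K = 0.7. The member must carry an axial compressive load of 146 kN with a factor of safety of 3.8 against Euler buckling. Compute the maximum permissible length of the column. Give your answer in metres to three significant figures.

L_max ≈ 0.945 m

Buckling occurs about the weak axis: I_min = h·b³/12 with b = 31.4 mm (the shorter side).
I_min = 84.4×31.4³/12 = 2.177×10^5 mm⁴
I = 2.177×10^-7 m⁴
Required critical load P_cr = n·P = 3.8 × 146 = 554.8 kN = 5.548×10^5 N
From P_cr = π²EI/(K·L)²:  L = (1/K)·√(π²EI/P_cr) = (1/0.7)·√(π²×1.13×10^11×2.177×10^-7/5.548×10^5)
L = 0.945 m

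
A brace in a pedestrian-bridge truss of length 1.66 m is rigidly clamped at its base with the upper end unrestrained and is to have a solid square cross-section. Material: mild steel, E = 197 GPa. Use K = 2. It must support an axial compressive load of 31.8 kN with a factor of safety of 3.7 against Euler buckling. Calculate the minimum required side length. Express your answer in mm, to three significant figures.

Required P_cr = n·P = 3.7 × 31.8 = 117.7 kN
L_e = K·L = 2 × 1.66 = 3.320 m
Required I = P_cr·L_e²/(π²E) = 1.177×10^5 × 3.320² / (π² × 1.97×10^11) = 6.670×10^-7 m⁴
I_req = 6.670×10^5 mm⁴
Solid square: I = a⁴/12  ⇒  a = (12I)^(1/4) = (12×6.670×10^5)^(1/4) = 53.2 mm

a ≈ 53.2 mm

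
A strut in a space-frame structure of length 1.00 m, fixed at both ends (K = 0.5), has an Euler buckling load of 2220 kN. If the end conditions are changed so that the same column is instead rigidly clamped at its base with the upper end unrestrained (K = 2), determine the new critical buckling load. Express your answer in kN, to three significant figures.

P_cr ≈ 139 kN

P_cr ∝ 1/K², so P_cr,new = P_cr,old × (K_old/K_new)² = 2220 × (0.5/2)²
= 2220 × 0.06250 = 139 kN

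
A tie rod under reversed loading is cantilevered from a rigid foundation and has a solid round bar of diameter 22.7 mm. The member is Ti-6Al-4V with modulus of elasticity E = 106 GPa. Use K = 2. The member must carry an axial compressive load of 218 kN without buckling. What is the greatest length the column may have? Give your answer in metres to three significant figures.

L_max ≈ 0.125 m

I = πd⁴/64 = π×22.7⁴/64 = 1.303×10^4 mm⁴
I = 1.303×10^-8 m⁴
At the buckling limit P_cr = P = 2.180×10^5 N
From P_cr = π²EI/(K·L)²:  L = (1/K)·√(π²EI/P_cr) = (1/2)·√(π²×1.06×10^11×1.303×10^-8/2.180×10^5)
L = 0.125 m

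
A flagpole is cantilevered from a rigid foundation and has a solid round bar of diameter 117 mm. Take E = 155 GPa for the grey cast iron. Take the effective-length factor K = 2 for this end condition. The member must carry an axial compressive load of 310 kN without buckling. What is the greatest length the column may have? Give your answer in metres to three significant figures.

I = πd⁴/64 = π×117⁴/64 = 9.198×10^6 mm⁴
I = 9.198×10^-6 m⁴
At the buckling limit P_cr = P = 3.100×10^5 N
From P_cr = π²EI/(K·L)²:  L = (1/K)·√(π²EI/P_cr) = (1/2)·√(π²×1.55×10^11×9.198×10^-6/3.100×10^5)
L = 3.37 m

L_max ≈ 3.37 m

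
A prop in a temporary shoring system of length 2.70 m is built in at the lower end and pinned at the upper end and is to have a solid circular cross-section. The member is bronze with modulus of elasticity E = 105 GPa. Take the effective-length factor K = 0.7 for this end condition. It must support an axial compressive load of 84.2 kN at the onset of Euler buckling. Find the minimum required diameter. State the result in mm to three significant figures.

d ≈ 49.3 mm

L_e = K·L = 0.7 × 2.70 = 1.890 m
Required I = P_cr·L_e²/(π²E) = 8.420×10^4 × 1.890² / (π² × 1.05×10^11) = 2.902×10^-7 m⁴
I_req = 2.902×10^5 mm⁴
Solid circle: I = πd⁴/64  ⇒  d = (64I/π)^(1/4) = (64×2.902×10^5/π)^(1/4) = 49.3 mm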